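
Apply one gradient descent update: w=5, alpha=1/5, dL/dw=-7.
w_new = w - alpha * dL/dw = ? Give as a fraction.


w_new = 5 - 1/5 * -7 = 5 - -7/5 = 32/5.

32/5


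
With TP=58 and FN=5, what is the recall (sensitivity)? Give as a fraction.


Recall = TP / (TP + FN) = 58 / 63 = 58/63.

58/63


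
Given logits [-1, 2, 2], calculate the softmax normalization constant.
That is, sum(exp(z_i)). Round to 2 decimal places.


Denom = e^-1=0.3679 + e^2=7.3891 + e^2=7.3891. Sum = 15.1461, which rounds to 15.15.

15.15


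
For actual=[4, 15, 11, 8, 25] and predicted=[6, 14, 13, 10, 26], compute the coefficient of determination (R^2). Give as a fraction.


Mean(y) = 63/5. SS_res = 14. SS_tot = 1286/5. R^2 = 1 - 14/(1286/5) = 608/643.

608/643


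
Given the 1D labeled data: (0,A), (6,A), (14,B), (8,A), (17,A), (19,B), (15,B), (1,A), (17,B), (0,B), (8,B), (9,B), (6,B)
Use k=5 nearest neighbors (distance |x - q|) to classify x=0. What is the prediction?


Distances: |0-0|=0, |6-0|=6, |14-0|=14, |8-0|=8, |17-0|=17, |19-0|=19, |15-0|=15, |1-0|=1, |17-0|=17, |0-0|=0, |8-0|=8, |9-0|=9, |6-0|=6. 5 nearest: (0,A), (0,B), (1,A), (6,A), (6,B). Counts: {'A': 3, 'B': 2}. Majority class: A.

A


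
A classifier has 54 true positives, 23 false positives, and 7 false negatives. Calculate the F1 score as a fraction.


Precision = 54/77 = 54/77. Recall = 54/61 = 54/61. F1 = 2*P*R/(P+R) = 18/23.

18/23


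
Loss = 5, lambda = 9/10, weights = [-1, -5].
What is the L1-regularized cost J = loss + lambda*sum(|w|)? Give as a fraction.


L1 norm = sum(|w|) = 6. J = 5 + 9/10 * 6 = 52/5.

52/5


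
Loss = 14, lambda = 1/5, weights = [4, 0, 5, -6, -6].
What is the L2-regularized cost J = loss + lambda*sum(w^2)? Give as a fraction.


L2 sq norm = sum(w^2) = 113. J = 14 + 1/5 * 113 = 183/5.

183/5


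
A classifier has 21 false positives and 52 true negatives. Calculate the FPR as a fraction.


FPR = FP / (FP + TN) = 21 / 73 = 21/73.

21/73


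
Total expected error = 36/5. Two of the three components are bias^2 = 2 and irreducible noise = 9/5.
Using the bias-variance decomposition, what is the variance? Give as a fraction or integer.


Total error = bias^2 + variance + irreducible noise. So variance = 36/5 - 2 - 9/5 = 17/5.

17/5


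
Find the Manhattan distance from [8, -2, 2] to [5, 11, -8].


d = sum of absolute differences: |8-5|=3 + |-2-11|=13 + |2--8|=10 = 26.

26


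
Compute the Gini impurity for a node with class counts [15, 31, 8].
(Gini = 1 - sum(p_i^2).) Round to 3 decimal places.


Total = 54. Proportions: 15/54, 31/54, 8/54. sum(p_i^2) = 0.4287. Gini = 1 - 0.4287 = 0.5713, which rounds to 0.571.

0.571


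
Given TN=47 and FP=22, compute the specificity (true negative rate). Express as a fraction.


Specificity = TN / (TN + FP) = 47 / 69 = 47/69.

47/69


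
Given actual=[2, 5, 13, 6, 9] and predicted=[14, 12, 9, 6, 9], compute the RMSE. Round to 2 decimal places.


MSE = 41.8000. RMSE = sqrt(41.8000) = 6.47.

6.47


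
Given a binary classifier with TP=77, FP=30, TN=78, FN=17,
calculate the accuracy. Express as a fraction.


Accuracy = (TP + TN) / (TP + TN + FP + FN) = (77 + 78) / 202 = 155/202.

155/202


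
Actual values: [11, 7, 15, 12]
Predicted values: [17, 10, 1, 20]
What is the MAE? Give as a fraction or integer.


MAE = (1/4) * (|11-17|=6 + |7-10|=3 + |15-1|=14 + |12-20|=8). Sum = 31. MAE = 31/4.

31/4


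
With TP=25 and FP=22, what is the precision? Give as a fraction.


Precision = TP / (TP + FP) = 25 / 47 = 25/47.

25/47


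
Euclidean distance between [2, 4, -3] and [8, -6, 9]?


d = sqrt(sum of squared differences). (2-8)^2=36, (4--6)^2=100, (-3-9)^2=144. Sum = 280.

sqrt(280)


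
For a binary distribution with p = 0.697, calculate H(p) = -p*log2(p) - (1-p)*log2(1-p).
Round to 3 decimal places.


H = -0.697*log2(0.697) - 0.303*log2(0.303) = 0.885.

0.885


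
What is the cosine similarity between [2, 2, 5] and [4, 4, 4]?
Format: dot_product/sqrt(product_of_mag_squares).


dot = 36. |a|^2 = 33, |b|^2 = 48. cos = 36/sqrt(1584).

36/sqrt(1584)


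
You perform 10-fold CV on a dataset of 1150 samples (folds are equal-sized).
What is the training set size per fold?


Each validation fold has 1150/10 = 115 samples. Training set = 1150 - 115 = 1035.

1035


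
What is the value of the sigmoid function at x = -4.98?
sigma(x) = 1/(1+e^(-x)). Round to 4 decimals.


sigma(-4.98) = 1/(1+e^(4.98)) = 1/(1+145.474382) = 1/146.474382 = 0.0068.

0.0068


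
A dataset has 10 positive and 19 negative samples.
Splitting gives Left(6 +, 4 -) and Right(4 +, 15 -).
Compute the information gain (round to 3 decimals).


H(parent) = 0.9294. H(left) = 0.9710, H(right) = 0.7425. Weighted = (10/29)*0.9710 + (19/29)*0.7425 = 0.8213. IG = 0.9294 - 0.8213 = 0.1081, which rounds to 0.108.

0.108


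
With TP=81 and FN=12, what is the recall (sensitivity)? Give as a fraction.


Recall = TP / (TP + FN) = 81 / 93 = 27/31.

27/31


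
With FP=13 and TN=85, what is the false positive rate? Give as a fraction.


FPR = FP / (FP + TN) = 13 / 98 = 13/98.

13/98


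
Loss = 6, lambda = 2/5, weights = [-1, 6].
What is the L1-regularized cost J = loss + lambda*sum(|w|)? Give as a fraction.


L1 norm = sum(|w|) = 7. J = 6 + 2/5 * 7 = 44/5.

44/5


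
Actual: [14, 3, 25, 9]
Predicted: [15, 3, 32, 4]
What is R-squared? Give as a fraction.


Mean(y) = 51/4. SS_res = 75. SS_tot = 1043/4. R^2 = 1 - 75/(1043/4) = 743/1043.

743/1043


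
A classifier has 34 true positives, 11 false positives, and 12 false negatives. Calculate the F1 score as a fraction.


Precision = 34/45 = 34/45. Recall = 34/46 = 17/23. F1 = 2*P*R/(P+R) = 68/91.

68/91


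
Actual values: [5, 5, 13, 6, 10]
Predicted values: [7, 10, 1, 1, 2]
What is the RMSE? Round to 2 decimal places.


MSE = 52.4000. RMSE = sqrt(52.4000) = 7.24.

7.24


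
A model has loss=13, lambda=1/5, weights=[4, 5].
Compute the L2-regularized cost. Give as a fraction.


L2 sq norm = sum(w^2) = 41. J = 13 + 1/5 * 41 = 106/5.

106/5


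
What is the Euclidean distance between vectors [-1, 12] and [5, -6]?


d = sqrt(sum of squared differences). (-1-5)^2=36, (12--6)^2=324. Sum = 360.

sqrt(360)


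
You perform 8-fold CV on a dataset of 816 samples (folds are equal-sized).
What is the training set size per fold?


Each validation fold has 816/8 = 102 samples. Training set = 816 - 102 = 714.

714


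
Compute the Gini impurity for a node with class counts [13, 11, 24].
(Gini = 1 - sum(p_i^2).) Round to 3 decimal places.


Total = 48. Proportions: 13/48, 11/48, 24/48. sum(p_i^2) = 0.3759. Gini = 1 - 0.3759 = 0.6241, which rounds to 0.624.

0.624


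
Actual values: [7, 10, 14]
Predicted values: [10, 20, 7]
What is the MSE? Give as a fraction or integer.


MSE = (1/3) * ((7-10)^2=9 + (10-20)^2=100 + (14-7)^2=49). Sum = 158. MSE = 158/3.

158/3


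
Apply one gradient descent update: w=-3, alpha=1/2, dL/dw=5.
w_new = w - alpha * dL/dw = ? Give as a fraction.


w_new = -3 - 1/2 * 5 = -3 - 5/2 = -11/2.

-11/2


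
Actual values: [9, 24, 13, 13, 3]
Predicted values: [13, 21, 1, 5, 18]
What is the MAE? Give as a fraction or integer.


MAE = (1/5) * (|9-13|=4 + |24-21|=3 + |13-1|=12 + |13-5|=8 + |3-18|=15). Sum = 42. MAE = 42/5.

42/5


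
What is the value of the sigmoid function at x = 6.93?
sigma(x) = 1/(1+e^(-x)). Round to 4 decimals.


sigma(6.93) = 1/(1+e^(-6.93)) = 1/(1+0.000978) = 1/1.000978 = 0.9990.

0.9990


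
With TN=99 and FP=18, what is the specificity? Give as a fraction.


Specificity = TN / (TN + FP) = 99 / 117 = 11/13.

11/13


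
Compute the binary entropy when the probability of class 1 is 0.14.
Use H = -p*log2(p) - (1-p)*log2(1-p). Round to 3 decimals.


H = -0.14*log2(0.14) - 0.86*log2(0.86) = 0.584.

0.584


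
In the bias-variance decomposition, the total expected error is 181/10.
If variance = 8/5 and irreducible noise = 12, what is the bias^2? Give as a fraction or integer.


Total error = bias^2 + variance + irreducible noise. So bias^2 = 181/10 - 8/5 - 12 = 9/2.

9/2


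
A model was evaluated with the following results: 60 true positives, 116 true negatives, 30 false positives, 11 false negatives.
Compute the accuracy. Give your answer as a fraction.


Accuracy = (TP + TN) / (TP + TN + FP + FN) = (60 + 116) / 217 = 176/217.

176/217


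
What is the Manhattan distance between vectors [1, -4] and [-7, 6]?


d = sum of absolute differences: |1--7|=8 + |-4-6|=10 = 18.

18


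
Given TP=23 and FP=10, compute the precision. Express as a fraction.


Precision = TP / (TP + FP) = 23 / 33 = 23/33.

23/33


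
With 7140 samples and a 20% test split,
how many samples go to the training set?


Test set = 7140 * 20% = 1428. Training set = 7140 - 1428 = 5712.

5712


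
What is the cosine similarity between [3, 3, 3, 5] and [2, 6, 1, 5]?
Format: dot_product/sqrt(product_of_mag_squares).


dot = 52. |a|^2 = 52, |b|^2 = 66. cos = 52/sqrt(3432).

52/sqrt(3432)


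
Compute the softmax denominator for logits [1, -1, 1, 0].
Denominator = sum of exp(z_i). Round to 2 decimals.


Denom = e^1=2.7183 + e^-1=0.3679 + e^1=2.7183 + e^0=1.0000. Sum = 6.8045, which rounds to 6.80.

6.80


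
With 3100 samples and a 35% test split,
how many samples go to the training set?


Test set = 3100 * 35% = 1085. Training set = 3100 - 1085 = 2015.

2015


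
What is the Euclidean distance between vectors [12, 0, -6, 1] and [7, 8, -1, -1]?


d = sqrt(sum of squared differences). (12-7)^2=25, (0-8)^2=64, (-6--1)^2=25, (1--1)^2=4. Sum = 118.

sqrt(118)


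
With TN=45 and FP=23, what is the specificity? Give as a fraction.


Specificity = TN / (TN + FP) = 45 / 68 = 45/68.

45/68


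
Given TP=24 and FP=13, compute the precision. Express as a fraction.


Precision = TP / (TP + FP) = 24 / 37 = 24/37.

24/37


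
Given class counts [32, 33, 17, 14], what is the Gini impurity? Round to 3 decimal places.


Total = 96. Proportions: 32/96, 33/96, 17/96, 14/96. sum(p_i^2) = 0.2819. Gini = 1 - 0.2819 = 0.7181, which rounds to 0.718.

0.718


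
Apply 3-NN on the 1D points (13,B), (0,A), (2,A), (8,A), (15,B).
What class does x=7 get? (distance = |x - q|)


Distances: |13-7|=6, |0-7|=7, |2-7|=5, |8-7|=1, |15-7|=8. 3 nearest: (8,A), (2,A), (13,B). Counts: {'A': 2, 'B': 1}. Majority class: A.

A


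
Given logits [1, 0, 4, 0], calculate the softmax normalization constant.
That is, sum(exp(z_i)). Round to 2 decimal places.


Denom = e^1=2.7183 + e^0=1.0000 + e^4=54.5982 + e^0=1.0000. Sum = 59.3165, which rounds to 59.32.

59.32


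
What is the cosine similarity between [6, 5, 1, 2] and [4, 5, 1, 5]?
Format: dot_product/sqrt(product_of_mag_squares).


dot = 60. |a|^2 = 66, |b|^2 = 67. cos = 60/sqrt(4422).

60/sqrt(4422)


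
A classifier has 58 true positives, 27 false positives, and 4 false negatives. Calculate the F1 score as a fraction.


Precision = 58/85 = 58/85. Recall = 58/62 = 29/31. F1 = 2*P*R/(P+R) = 116/147.

116/147


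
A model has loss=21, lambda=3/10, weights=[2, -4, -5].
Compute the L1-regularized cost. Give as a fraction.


L1 norm = sum(|w|) = 11. J = 21 + 3/10 * 11 = 243/10.

243/10


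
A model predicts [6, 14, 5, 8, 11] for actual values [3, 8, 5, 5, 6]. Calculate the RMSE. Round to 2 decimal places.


MSE = 15.8000. RMSE = sqrt(15.8000) = 3.97.

3.97


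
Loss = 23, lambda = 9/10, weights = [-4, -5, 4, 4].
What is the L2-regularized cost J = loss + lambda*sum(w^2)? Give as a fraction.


L2 sq norm = sum(w^2) = 73. J = 23 + 9/10 * 73 = 887/10.

887/10


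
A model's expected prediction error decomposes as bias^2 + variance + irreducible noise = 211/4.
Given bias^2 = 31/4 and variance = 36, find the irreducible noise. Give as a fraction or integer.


Total error = bias^2 + variance + irreducible noise. So irreducible noise = 211/4 - 31/4 - 36 = 9.

9


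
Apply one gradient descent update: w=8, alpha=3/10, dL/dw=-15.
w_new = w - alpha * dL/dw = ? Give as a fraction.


w_new = 8 - 3/10 * -15 = 8 - -9/2 = 25/2.

25/2


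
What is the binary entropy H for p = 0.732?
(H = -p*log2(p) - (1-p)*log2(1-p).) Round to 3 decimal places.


H = -0.732*log2(0.732) - 0.268*log2(0.268) = 0.839.

0.839


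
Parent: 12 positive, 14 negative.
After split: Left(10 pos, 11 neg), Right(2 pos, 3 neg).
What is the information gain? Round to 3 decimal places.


H(parent) = 0.9957. H(left) = 0.9984, H(right) = 0.9710. Weighted = (21/26)*0.9984 + (5/26)*0.9710 = 0.9931. IG = 0.9957 - 0.9931 = 0.0026, which rounds to 0.003.

0.003


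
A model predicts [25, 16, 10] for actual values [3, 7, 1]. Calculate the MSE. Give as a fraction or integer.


MSE = (1/3) * ((3-25)^2=484 + (7-16)^2=81 + (1-10)^2=81). Sum = 646. MSE = 646/3.

646/3


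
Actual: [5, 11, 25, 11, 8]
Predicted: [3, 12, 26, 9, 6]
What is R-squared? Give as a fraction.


Mean(y) = 12. SS_res = 14. SS_tot = 236. R^2 = 1 - 14/(236) = 111/118.

111/118


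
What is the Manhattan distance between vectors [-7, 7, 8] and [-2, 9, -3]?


d = sum of absolute differences: |-7--2|=5 + |7-9|=2 + |8--3|=11 = 18.

18


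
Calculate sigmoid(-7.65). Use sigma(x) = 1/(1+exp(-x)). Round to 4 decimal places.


sigma(-7.65) = 1/(1+e^(7.65)) = 1/(1+2100.645589) = 1/2101.645589 = 0.0005.

0.0005


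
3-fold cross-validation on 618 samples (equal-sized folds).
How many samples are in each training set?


Each validation fold has 618/3 = 206 samples. Training set = 618 - 206 = 412.

412


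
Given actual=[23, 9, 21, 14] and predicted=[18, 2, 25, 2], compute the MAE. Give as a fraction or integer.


MAE = (1/4) * (|23-18|=5 + |9-2|=7 + |21-25|=4 + |14-2|=12). Sum = 28. MAE = 7.

7


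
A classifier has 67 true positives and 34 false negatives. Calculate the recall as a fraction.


Recall = TP / (TP + FN) = 67 / 101 = 67/101.

67/101


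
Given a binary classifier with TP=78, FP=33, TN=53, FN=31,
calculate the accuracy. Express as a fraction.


Accuracy = (TP + TN) / (TP + TN + FP + FN) = (78 + 53) / 195 = 131/195.

131/195


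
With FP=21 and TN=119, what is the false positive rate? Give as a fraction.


FPR = FP / (FP + TN) = 21 / 140 = 3/20.

3/20


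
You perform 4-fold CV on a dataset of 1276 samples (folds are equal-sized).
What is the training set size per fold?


Each validation fold has 1276/4 = 319 samples. Training set = 1276 - 319 = 957.

957


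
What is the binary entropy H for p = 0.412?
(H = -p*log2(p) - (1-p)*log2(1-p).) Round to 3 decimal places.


H = -0.412*log2(0.412) - 0.588*log2(0.588) = 0.978.

0.978


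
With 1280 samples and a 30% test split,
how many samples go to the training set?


Test set = 1280 * 30% = 384. Training set = 1280 - 384 = 896.

896


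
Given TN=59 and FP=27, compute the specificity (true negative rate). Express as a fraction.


Specificity = TN / (TN + FP) = 59 / 86 = 59/86.

59/86


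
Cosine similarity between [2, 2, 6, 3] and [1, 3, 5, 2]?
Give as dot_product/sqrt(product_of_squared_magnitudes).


dot = 44. |a|^2 = 53, |b|^2 = 39. cos = 44/sqrt(2067).

44/sqrt(2067)


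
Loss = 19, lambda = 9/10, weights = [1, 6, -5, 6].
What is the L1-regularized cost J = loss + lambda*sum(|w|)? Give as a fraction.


L1 norm = sum(|w|) = 18. J = 19 + 9/10 * 18 = 176/5.

176/5


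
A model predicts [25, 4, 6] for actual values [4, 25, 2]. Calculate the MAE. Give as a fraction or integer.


MAE = (1/3) * (|4-25|=21 + |25-4|=21 + |2-6|=4). Sum = 46. MAE = 46/3.

46/3


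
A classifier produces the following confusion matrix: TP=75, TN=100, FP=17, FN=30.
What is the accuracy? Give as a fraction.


Accuracy = (TP + TN) / (TP + TN + FP + FN) = (75 + 100) / 222 = 175/222.

175/222


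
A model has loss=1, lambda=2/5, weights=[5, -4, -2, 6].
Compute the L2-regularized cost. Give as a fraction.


L2 sq norm = sum(w^2) = 81. J = 1 + 2/5 * 81 = 167/5.

167/5


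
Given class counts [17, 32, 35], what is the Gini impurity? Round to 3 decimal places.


Total = 84. Proportions: 17/84, 32/84, 35/84. sum(p_i^2) = 0.3597. Gini = 1 - 0.3597 = 0.6403, which rounds to 0.640.

0.640


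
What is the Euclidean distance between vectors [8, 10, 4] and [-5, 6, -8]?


d = sqrt(sum of squared differences). (8--5)^2=169, (10-6)^2=16, (4--8)^2=144. Sum = 329.

sqrt(329)


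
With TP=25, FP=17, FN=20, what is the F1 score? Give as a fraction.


Precision = 25/42 = 25/42. Recall = 25/45 = 5/9. F1 = 2*P*R/(P+R) = 50/87.

50/87


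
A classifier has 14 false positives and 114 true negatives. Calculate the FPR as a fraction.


FPR = FP / (FP + TN) = 14 / 128 = 7/64.

7/64


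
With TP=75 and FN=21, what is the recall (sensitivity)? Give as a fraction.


Recall = TP / (TP + FN) = 75 / 96 = 25/32.

25/32


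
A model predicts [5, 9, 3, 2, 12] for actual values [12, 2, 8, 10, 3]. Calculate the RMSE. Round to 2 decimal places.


MSE = 53.6000. RMSE = sqrt(53.6000) = 7.32.

7.32


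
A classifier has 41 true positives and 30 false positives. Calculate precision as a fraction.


Precision = TP / (TP + FP) = 41 / 71 = 41/71.

41/71


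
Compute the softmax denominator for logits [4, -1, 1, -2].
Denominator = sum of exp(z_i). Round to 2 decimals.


Denom = e^4=54.5982 + e^-1=0.3679 + e^1=2.7183 + e^-2=0.1353. Sum = 57.8197, which rounds to 57.82.

57.82


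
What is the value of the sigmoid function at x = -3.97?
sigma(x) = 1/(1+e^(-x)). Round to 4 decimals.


sigma(-3.97) = 1/(1+e^(3.97)) = 1/(1+52.984531) = 1/53.984531 = 0.0185.

0.0185


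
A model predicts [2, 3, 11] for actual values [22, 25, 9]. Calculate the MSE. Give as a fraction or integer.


MSE = (1/3) * ((22-2)^2=400 + (25-3)^2=484 + (9-11)^2=4). Sum = 888. MSE = 296.

296


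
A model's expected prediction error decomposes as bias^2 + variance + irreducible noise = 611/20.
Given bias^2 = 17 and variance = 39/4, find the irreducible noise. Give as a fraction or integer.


Total error = bias^2 + variance + irreducible noise. So irreducible noise = 611/20 - 17 - 39/4 = 19/5.

19/5


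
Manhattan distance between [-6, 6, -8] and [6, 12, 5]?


d = sum of absolute differences: |-6-6|=12 + |6-12|=6 + |-8-5|=13 = 31.

31


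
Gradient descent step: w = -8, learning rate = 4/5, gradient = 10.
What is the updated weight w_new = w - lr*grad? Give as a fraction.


w_new = -8 - 4/5 * 10 = -8 - 8 = -16.

-16


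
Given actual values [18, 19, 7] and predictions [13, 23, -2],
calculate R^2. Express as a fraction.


Mean(y) = 44/3. SS_res = 122. SS_tot = 266/3. R^2 = 1 - 122/(266/3) = -50/133.

-50/133


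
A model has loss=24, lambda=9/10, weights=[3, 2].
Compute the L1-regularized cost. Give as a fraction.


L1 norm = sum(|w|) = 5. J = 24 + 9/10 * 5 = 57/2.

57/2


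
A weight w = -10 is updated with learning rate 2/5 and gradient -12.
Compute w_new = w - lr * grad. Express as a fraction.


w_new = -10 - 2/5 * -12 = -10 - -24/5 = -26/5.

-26/5


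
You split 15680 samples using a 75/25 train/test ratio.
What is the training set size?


Test set = 15680 * 25% = 3920. Training set = 15680 - 3920 = 11760.

11760


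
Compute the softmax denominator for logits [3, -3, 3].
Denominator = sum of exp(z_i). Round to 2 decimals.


Denom = e^3=20.0855 + e^-3=0.0498 + e^3=20.0855. Sum = 40.2208, which rounds to 40.22.

40.22


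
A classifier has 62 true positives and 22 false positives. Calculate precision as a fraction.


Precision = TP / (TP + FP) = 62 / 84 = 31/42.

31/42


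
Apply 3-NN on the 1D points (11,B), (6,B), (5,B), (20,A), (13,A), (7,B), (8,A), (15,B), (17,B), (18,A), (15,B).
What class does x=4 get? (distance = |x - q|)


Distances: |11-4|=7, |6-4|=2, |5-4|=1, |20-4|=16, |13-4|=9, |7-4|=3, |8-4|=4, |15-4|=11, |17-4|=13, |18-4|=14, |15-4|=11. 3 nearest: (5,B), (6,B), (7,B). Counts: {'B': 3}. Majority class: B.

B


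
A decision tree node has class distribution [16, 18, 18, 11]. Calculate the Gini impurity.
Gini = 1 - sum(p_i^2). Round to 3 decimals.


Total = 63. Proportions: 16/63, 18/63, 18/63, 11/63. sum(p_i^2) = 0.2583. Gini = 1 - 0.2583 = 0.7417, which rounds to 0.742.

0.742


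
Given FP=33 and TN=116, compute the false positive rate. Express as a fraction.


FPR = FP / (FP + TN) = 33 / 149 = 33/149.

33/149


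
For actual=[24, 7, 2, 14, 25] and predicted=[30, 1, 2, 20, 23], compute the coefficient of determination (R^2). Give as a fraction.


Mean(y) = 72/5. SS_res = 112. SS_tot = 2066/5. R^2 = 1 - 112/(2066/5) = 753/1033.

753/1033


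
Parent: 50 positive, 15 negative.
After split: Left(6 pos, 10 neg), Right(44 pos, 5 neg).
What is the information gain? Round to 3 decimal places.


H(parent) = 0.7793. H(left) = 0.9544, H(right) = 0.4754. Weighted = (16/65)*0.9544 + (49/65)*0.4754 = 0.5933. IG = 0.7793 - 0.5933 = 0.1860, which rounds to 0.186.

0.186


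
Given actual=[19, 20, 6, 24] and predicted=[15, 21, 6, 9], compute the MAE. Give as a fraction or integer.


MAE = (1/4) * (|19-15|=4 + |20-21|=1 + |6-6|=0 + |24-9|=15). Sum = 20. MAE = 5.

5


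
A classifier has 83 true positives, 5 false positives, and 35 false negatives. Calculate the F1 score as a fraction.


Precision = 83/88 = 83/88. Recall = 83/118 = 83/118. F1 = 2*P*R/(P+R) = 83/103.

83/103


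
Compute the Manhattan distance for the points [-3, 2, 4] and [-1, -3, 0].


d = sum of absolute differences: |-3--1|=2 + |2--3|=5 + |4-0|=4 = 11.

11


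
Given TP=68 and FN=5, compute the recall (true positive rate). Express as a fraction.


Recall = TP / (TP + FN) = 68 / 73 = 68/73.

68/73


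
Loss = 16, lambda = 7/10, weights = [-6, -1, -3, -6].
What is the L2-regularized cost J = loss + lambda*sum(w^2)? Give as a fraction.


L2 sq norm = sum(w^2) = 82. J = 16 + 7/10 * 82 = 367/5.

367/5


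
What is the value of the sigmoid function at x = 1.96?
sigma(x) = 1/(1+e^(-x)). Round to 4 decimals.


sigma(1.96) = 1/(1+e^(-1.96)) = 1/(1+0.140858) = 1/1.140858 = 0.8765.

0.8765


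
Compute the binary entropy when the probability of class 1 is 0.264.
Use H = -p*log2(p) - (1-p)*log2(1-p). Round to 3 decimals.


H = -0.264*log2(0.264) - 0.736*log2(0.736) = 0.833.

0.833


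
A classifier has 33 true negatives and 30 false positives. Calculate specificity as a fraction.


Specificity = TN / (TN + FP) = 33 / 63 = 11/21.

11/21


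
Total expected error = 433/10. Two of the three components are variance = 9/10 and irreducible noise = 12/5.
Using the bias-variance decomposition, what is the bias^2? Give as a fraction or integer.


Total error = bias^2 + variance + irreducible noise. So bias^2 = 433/10 - 9/10 - 12/5 = 40.

40


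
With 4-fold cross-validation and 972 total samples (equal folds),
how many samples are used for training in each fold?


Each validation fold has 972/4 = 243 samples. Training set = 972 - 243 = 729.

729


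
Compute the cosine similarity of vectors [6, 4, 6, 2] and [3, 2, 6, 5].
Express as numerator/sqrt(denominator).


dot = 72. |a|^2 = 92, |b|^2 = 74. cos = 72/sqrt(6808).

72/sqrt(6808)


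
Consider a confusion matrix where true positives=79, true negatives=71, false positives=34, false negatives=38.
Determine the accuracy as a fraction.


Accuracy = (TP + TN) / (TP + TN + FP + FN) = (79 + 71) / 222 = 25/37.

25/37


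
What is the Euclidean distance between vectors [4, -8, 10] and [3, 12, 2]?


d = sqrt(sum of squared differences). (4-3)^2=1, (-8-12)^2=400, (10-2)^2=64. Sum = 465.

sqrt(465)


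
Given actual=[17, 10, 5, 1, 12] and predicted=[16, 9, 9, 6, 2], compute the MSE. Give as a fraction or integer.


MSE = (1/5) * ((17-16)^2=1 + (10-9)^2=1 + (5-9)^2=16 + (1-6)^2=25 + (12-2)^2=100). Sum = 143. MSE = 143/5.

143/5


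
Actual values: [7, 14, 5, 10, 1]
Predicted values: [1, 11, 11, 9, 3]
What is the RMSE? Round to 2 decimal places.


MSE = 17.2000. RMSE = sqrt(17.2000) = 4.15.

4.15


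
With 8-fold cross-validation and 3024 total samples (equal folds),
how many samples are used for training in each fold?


Each validation fold has 3024/8 = 378 samples. Training set = 3024 - 378 = 2646.

2646


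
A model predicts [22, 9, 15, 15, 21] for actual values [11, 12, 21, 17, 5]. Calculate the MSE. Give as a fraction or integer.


MSE = (1/5) * ((11-22)^2=121 + (12-9)^2=9 + (21-15)^2=36 + (17-15)^2=4 + (5-21)^2=256). Sum = 426. MSE = 426/5.

426/5


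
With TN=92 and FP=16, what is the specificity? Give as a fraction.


Specificity = TN / (TN + FP) = 92 / 108 = 23/27.

23/27


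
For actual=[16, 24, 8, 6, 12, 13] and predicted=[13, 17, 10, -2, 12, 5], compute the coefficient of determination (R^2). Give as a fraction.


Mean(y) = 79/6. SS_res = 190. SS_tot = 1229/6. R^2 = 1 - 190/(1229/6) = 89/1229.

89/1229


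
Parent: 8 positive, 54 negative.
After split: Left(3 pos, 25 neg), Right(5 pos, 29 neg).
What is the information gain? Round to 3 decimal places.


H(parent) = 0.5548. H(left) = 0.4912, H(right) = 0.6024. Weighted = (28/62)*0.4912 + (34/62)*0.6024 = 0.5522. IG = 0.5548 - 0.5522 = 0.0026, which rounds to 0.003.

0.003


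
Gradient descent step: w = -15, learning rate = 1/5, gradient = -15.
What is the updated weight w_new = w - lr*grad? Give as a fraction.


w_new = -15 - 1/5 * -15 = -15 - -3 = -12.

-12


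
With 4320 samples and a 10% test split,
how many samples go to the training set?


Test set = 4320 * 10% = 432. Training set = 4320 - 432 = 3888.

3888


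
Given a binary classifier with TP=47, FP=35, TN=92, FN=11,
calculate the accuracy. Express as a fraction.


Accuracy = (TP + TN) / (TP + TN + FP + FN) = (47 + 92) / 185 = 139/185.

139/185


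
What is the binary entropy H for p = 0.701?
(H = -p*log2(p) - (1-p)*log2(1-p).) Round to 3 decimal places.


H = -0.701*log2(0.701) - 0.299*log2(0.299) = 0.880.

0.880


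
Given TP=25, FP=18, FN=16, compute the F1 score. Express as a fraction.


Precision = 25/43 = 25/43. Recall = 25/41 = 25/41. F1 = 2*P*R/(P+R) = 25/42.

25/42


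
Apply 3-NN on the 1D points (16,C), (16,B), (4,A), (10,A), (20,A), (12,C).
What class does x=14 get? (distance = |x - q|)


Distances: |16-14|=2, |16-14|=2, |4-14|=10, |10-14|=4, |20-14|=6, |12-14|=2. 3 nearest: (16,B), (16,C), (12,C). Counts: {'B': 1, 'C': 2}. Majority class: C.

C


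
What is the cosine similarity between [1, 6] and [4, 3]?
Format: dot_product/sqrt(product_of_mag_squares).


dot = 22. |a|^2 = 37, |b|^2 = 25. cos = 22/sqrt(925).

22/sqrt(925)


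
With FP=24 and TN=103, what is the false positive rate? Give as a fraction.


FPR = FP / (FP + TN) = 24 / 127 = 24/127.

24/127


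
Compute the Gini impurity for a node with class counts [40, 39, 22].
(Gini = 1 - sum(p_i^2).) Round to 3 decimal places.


Total = 101. Proportions: 40/101, 39/101, 22/101. sum(p_i^2) = 0.3534. Gini = 1 - 0.3534 = 0.6466, which rounds to 0.647.

0.647


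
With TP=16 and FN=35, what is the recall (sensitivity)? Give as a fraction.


Recall = TP / (TP + FN) = 16 / 51 = 16/51.

16/51


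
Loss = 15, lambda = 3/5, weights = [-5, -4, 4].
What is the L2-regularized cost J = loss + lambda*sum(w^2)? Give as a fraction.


L2 sq norm = sum(w^2) = 57. J = 15 + 3/5 * 57 = 246/5.

246/5


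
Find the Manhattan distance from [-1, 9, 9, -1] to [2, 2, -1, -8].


d = sum of absolute differences: |-1-2|=3 + |9-2|=7 + |9--1|=10 + |-1--8|=7 = 27.

27


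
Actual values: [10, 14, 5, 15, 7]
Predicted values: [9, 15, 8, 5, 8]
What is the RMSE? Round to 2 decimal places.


MSE = 22.4000. RMSE = sqrt(22.4000) = 4.73.

4.73


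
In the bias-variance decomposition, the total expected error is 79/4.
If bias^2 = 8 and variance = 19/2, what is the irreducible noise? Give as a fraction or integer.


Total error = bias^2 + variance + irreducible noise. So irreducible noise = 79/4 - 8 - 19/2 = 9/4.

9/4


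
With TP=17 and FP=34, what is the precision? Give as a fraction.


Precision = TP / (TP + FP) = 17 / 51 = 1/3.

1/3


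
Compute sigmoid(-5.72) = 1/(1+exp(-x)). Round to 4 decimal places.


sigma(-5.72) = 1/(1+e^(5.72)) = 1/(1+304.904923) = 1/305.904923 = 0.0033.

0.0033


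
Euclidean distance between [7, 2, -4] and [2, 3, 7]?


d = sqrt(sum of squared differences). (7-2)^2=25, (2-3)^2=1, (-4-7)^2=121. Sum = 147.

sqrt(147)


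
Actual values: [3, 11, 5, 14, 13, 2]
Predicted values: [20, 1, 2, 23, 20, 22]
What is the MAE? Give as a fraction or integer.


MAE = (1/6) * (|3-20|=17 + |11-1|=10 + |5-2|=3 + |14-23|=9 + |13-20|=7 + |2-22|=20). Sum = 66. MAE = 11.

11


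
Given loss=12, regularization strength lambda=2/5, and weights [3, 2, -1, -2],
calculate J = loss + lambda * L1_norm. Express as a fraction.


L1 norm = sum(|w|) = 8. J = 12 + 2/5 * 8 = 76/5.

76/5


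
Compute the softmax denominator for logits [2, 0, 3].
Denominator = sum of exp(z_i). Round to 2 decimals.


Denom = e^2=7.3891 + e^0=1.0000 + e^3=20.0855. Sum = 28.4746, which rounds to 28.47.

28.47


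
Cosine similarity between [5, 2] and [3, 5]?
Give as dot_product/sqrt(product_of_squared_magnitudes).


dot = 25. |a|^2 = 29, |b|^2 = 34. cos = 25/sqrt(986).

25/sqrt(986)


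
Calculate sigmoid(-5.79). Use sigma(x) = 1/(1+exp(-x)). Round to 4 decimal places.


sigma(-5.79) = 1/(1+e^(5.79)) = 1/(1+327.013024) = 1/328.013024 = 0.0030.

0.0030


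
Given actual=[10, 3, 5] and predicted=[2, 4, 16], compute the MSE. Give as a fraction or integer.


MSE = (1/3) * ((10-2)^2=64 + (3-4)^2=1 + (5-16)^2=121). Sum = 186. MSE = 62.

62


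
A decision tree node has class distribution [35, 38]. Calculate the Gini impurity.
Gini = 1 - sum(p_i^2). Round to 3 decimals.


Total = 73. Proportions: 35/73, 38/73. sum(p_i^2) = 0.5008. Gini = 1 - 0.5008 = 0.4992, which rounds to 0.499.

0.499


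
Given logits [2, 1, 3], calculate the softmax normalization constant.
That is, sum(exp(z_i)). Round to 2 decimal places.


Denom = e^2=7.3891 + e^1=2.7183 + e^3=20.0855. Sum = 30.1929, which rounds to 30.19.

30.19


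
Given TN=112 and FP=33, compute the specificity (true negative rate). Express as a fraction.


Specificity = TN / (TN + FP) = 112 / 145 = 112/145.

112/145


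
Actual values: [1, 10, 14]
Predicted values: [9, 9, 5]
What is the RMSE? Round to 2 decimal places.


MSE = 48.6667. RMSE = sqrt(48.6667) = 6.98.

6.98


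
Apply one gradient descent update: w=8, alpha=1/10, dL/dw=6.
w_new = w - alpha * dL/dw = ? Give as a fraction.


w_new = 8 - 1/10 * 6 = 8 - 3/5 = 37/5.

37/5


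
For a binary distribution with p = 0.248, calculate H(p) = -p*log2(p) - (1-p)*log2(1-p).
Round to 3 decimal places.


H = -0.248*log2(0.248) - 0.752*log2(0.752) = 0.808.

0.808


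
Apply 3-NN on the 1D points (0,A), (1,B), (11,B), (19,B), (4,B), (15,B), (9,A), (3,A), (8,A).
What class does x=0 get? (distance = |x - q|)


Distances: |0-0|=0, |1-0|=1, |11-0|=11, |19-0|=19, |4-0|=4, |15-0|=15, |9-0|=9, |3-0|=3, |8-0|=8. 3 nearest: (0,A), (1,B), (3,A). Counts: {'A': 2, 'B': 1}. Majority class: A.

A


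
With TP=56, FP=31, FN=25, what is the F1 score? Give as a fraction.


Precision = 56/87 = 56/87. Recall = 56/81 = 56/81. F1 = 2*P*R/(P+R) = 2/3.

2/3


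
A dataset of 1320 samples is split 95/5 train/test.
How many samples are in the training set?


Test set = 1320 * 5% = 66. Training set = 1320 - 66 = 1254.

1254


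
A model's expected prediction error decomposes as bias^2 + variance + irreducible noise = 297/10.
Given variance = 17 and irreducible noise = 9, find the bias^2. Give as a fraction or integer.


Total error = bias^2 + variance + irreducible noise. So bias^2 = 297/10 - 17 - 9 = 37/10.

37/10


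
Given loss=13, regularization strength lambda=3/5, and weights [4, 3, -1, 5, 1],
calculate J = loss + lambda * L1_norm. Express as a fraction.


L1 norm = sum(|w|) = 14. J = 13 + 3/5 * 14 = 107/5.

107/5


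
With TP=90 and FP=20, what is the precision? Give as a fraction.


Precision = TP / (TP + FP) = 90 / 110 = 9/11.

9/11


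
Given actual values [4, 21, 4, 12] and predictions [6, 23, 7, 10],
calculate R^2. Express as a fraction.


Mean(y) = 41/4. SS_res = 21. SS_tot = 787/4. R^2 = 1 - 21/(787/4) = 703/787.

703/787


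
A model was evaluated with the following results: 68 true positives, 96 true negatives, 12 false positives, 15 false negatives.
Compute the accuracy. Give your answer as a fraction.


Accuracy = (TP + TN) / (TP + TN + FP + FN) = (68 + 96) / 191 = 164/191.

164/191


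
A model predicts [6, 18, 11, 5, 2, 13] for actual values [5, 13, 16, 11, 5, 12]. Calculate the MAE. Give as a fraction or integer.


MAE = (1/6) * (|5-6|=1 + |13-18|=5 + |16-11|=5 + |11-5|=6 + |5-2|=3 + |12-13|=1). Sum = 21. MAE = 7/2.

7/2


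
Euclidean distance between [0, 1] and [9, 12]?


d = sqrt(sum of squared differences). (0-9)^2=81, (1-12)^2=121. Sum = 202.

sqrt(202)


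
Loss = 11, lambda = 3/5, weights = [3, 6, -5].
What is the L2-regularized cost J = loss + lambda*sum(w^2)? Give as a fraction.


L2 sq norm = sum(w^2) = 70. J = 11 + 3/5 * 70 = 53.

53


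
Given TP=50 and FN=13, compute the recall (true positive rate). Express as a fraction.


Recall = TP / (TP + FN) = 50 / 63 = 50/63.

50/63


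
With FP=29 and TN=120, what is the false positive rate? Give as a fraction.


FPR = FP / (FP + TN) = 29 / 149 = 29/149.

29/149


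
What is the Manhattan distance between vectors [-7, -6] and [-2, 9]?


d = sum of absolute differences: |-7--2|=5 + |-6-9|=15 = 20.

20


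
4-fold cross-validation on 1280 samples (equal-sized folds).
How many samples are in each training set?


Each validation fold has 1280/4 = 320 samples. Training set = 1280 - 320 = 960.

960


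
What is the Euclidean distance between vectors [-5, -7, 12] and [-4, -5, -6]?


d = sqrt(sum of squared differences). (-5--4)^2=1, (-7--5)^2=4, (12--6)^2=324. Sum = 329.

sqrt(329)


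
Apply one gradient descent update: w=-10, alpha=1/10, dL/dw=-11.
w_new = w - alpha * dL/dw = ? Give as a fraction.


w_new = -10 - 1/10 * -11 = -10 - -11/10 = -89/10.

-89/10


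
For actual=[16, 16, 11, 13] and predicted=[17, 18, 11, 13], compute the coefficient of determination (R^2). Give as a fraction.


Mean(y) = 14. SS_res = 5. SS_tot = 18. R^2 = 1 - 5/(18) = 13/18.

13/18


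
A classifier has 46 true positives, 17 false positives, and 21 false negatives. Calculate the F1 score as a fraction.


Precision = 46/63 = 46/63. Recall = 46/67 = 46/67. F1 = 2*P*R/(P+R) = 46/65.

46/65


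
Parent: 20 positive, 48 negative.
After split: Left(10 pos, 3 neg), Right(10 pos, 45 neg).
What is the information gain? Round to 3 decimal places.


H(parent) = 0.8740. H(left) = 0.7793, H(right) = 0.6840. Weighted = (13/68)*0.7793 + (55/68)*0.6840 = 0.7022. IG = 0.8740 - 0.7022 = 0.1718, which rounds to 0.172.

0.172


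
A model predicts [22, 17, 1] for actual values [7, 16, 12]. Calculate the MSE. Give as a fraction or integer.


MSE = (1/3) * ((7-22)^2=225 + (16-17)^2=1 + (12-1)^2=121). Sum = 347. MSE = 347/3.

347/3


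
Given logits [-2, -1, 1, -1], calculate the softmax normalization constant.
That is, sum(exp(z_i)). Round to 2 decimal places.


Denom = e^-2=0.1353 + e^-1=0.3679 + e^1=2.7183 + e^-1=0.3679. Sum = 3.5894, which rounds to 3.59.

3.59


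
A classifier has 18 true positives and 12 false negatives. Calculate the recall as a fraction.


Recall = TP / (TP + FN) = 18 / 30 = 3/5.

3/5


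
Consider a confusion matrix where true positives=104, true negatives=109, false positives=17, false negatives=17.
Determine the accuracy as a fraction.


Accuracy = (TP + TN) / (TP + TN + FP + FN) = (104 + 109) / 247 = 213/247.

213/247


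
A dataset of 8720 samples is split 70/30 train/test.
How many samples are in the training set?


Test set = 8720 * 30% = 2616. Training set = 8720 - 2616 = 6104.

6104


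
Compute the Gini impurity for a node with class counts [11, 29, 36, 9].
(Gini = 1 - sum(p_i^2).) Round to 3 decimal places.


Total = 85. Proportions: 11/85, 29/85, 36/85, 9/85. sum(p_i^2) = 0.3237. Gini = 1 - 0.3237 = 0.6763, which rounds to 0.676.

0.676


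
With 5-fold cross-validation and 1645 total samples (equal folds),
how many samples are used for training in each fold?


Each validation fold has 1645/5 = 329 samples. Training set = 1645 - 329 = 1316.

1316


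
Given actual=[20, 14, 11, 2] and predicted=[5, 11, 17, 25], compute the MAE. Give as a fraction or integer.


MAE = (1/4) * (|20-5|=15 + |14-11|=3 + |11-17|=6 + |2-25|=23). Sum = 47. MAE = 47/4.

47/4


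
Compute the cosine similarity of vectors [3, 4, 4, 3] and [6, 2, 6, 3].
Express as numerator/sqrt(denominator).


dot = 59. |a|^2 = 50, |b|^2 = 85. cos = 59/sqrt(4250).

59/sqrt(4250)


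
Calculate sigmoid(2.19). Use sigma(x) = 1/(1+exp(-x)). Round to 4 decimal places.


sigma(2.19) = 1/(1+e^(-2.19)) = 1/(1+0.111917) = 1/1.111917 = 0.8993.

0.8993


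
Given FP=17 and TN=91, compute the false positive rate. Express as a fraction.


FPR = FP / (FP + TN) = 17 / 108 = 17/108.

17/108


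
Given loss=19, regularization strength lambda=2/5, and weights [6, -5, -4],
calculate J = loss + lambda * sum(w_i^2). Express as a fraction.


L2 sq norm = sum(w^2) = 77. J = 19 + 2/5 * 77 = 249/5.

249/5


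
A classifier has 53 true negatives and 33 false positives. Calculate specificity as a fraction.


Specificity = TN / (TN + FP) = 53 / 86 = 53/86.

53/86


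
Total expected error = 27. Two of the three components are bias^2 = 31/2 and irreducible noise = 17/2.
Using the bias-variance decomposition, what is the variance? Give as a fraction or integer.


Total error = bias^2 + variance + irreducible noise. So variance = 27 - 31/2 - 17/2 = 3.

3


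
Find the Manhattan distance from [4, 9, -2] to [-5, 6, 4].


d = sum of absolute differences: |4--5|=9 + |9-6|=3 + |-2-4|=6 = 18.

18


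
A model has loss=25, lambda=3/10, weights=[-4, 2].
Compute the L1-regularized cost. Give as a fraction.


L1 norm = sum(|w|) = 6. J = 25 + 3/10 * 6 = 134/5.

134/5


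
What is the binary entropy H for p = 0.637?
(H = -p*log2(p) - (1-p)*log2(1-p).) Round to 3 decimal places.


H = -0.637*log2(0.637) - 0.363*log2(0.363) = 0.945.

0.945


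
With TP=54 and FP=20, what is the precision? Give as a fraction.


Precision = TP / (TP + FP) = 54 / 74 = 27/37.

27/37


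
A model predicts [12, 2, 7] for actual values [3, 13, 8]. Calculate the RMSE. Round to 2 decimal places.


MSE = 67.6667. RMSE = sqrt(67.6667) = 8.23.

8.23


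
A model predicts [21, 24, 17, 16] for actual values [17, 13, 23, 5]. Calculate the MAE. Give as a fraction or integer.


MAE = (1/4) * (|17-21|=4 + |13-24|=11 + |23-17|=6 + |5-16|=11). Sum = 32. MAE = 8.

8


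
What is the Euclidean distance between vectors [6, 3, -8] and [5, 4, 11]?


d = sqrt(sum of squared differences). (6-5)^2=1, (3-4)^2=1, (-8-11)^2=361. Sum = 363.

sqrt(363)


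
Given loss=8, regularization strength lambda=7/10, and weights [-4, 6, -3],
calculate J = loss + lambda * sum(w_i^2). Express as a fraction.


L2 sq norm = sum(w^2) = 61. J = 8 + 7/10 * 61 = 507/10.

507/10


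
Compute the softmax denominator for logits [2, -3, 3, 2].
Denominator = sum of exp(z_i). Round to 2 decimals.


Denom = e^2=7.3891 + e^-3=0.0498 + e^3=20.0855 + e^2=7.3891. Sum = 34.9135, which rounds to 34.91.

34.91


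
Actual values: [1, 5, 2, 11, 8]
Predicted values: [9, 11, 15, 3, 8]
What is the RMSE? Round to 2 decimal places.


MSE = 66.6000. RMSE = sqrt(66.6000) = 8.16.

8.16
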